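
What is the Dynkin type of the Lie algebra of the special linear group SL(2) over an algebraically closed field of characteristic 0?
This is sl(2), which has dimension 2^2 - 1 = 3 and rank 2 - 1 = 1 (a Cartan subalgebra is the diagonal traceless matrices). In the classification of classical Lie algebras, the special linear algebra sl(n+1) has type A_n; here n = 1, so the Dynkin diagram is a chain of 1 nodes with single edges (A_1). Hence the type is A_1.

type A_1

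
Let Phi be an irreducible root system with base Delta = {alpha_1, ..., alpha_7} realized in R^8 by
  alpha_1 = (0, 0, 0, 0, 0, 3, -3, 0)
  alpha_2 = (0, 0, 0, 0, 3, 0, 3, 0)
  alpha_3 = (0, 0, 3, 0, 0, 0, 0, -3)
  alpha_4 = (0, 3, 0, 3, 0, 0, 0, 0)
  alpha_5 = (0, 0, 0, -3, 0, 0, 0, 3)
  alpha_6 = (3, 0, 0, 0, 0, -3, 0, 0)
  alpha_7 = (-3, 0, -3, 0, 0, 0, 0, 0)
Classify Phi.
A7

Compute the Cartan integers a_ij = 2(alpha_i, alpha_j)/(alpha_j, alpha_j); the resulting 7x7 Cartan matrix is
[[2, -1, 0, 0, 0, -1, 0], [-1, 2, 0, 0, 0, 0, 0], [0, 0, 2, 0, -1, 0, -1], [0, 0, 0, 2, -1, 0, 0], [0, 0, -1, -1, 2, 0, 0], [-1, 0, 0, 0, 0, 2, -1], [0, 0, -1, 0, 0, -1, 2]].
All simple roots have the same length, so the diagram is simply laced. The associated Dynkin diagram is a chain of 7 nodes with single edges (A_7), so the type is A_7 (the algebra sl(8)).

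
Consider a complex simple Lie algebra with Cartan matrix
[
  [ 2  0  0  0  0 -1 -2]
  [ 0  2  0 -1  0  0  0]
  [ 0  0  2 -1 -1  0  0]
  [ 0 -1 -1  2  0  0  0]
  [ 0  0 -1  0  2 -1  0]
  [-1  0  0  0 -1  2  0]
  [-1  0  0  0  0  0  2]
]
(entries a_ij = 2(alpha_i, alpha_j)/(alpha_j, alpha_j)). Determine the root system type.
The matrix has rank 7 with 2's on the diagonal. Reading the off-diagonal entries as Dynkin edges (a single edge where a_ij = a_ji = -1; a double or triple edge where a_ij * a_ji = 2 or 3), the diagram is a chain of 7 nodes with a double edge at one end; the terminal node there is the unique short simple root (B_7). One simple-root ordering that puts it in standard form is (alpha_2, alpha_4, alpha_3, alpha_5, alpha_6, alpha_1, alpha_7). So the algebra is type B_7, i.e. so(15).

B7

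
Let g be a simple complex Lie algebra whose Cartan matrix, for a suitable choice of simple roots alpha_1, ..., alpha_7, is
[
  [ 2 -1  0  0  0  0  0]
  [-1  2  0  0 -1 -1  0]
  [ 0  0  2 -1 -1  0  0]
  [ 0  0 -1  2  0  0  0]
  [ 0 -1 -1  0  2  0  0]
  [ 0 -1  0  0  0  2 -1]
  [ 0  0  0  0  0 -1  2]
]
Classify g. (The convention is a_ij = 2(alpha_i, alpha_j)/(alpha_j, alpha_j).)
E_7

The matrix has rank 7 with 2's on the diagonal. Reading the off-diagonal entries as Dynkin edges (a single edge where a_ij = a_ji = -1; a double or triple edge where a_ij * a_ji = 2 or 3), the diagram is a chain of 6 nodes with one extra node attached to the third node from one end (E_7). One simple-root ordering that puts it in standard form is (alpha_7, alpha_1, alpha_6, alpha_2, alpha_5, alpha_3, alpha_4). So the algebra is type E_7.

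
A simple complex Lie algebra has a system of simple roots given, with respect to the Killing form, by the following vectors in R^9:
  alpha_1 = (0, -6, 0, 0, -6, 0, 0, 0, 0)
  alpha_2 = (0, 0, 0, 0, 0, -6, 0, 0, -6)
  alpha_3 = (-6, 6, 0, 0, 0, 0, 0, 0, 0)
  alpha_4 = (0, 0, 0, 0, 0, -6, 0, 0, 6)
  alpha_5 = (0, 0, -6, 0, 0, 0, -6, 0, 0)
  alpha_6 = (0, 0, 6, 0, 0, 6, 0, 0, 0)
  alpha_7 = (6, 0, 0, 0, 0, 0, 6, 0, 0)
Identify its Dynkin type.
Compute the Cartan integers a_ij = 2(alpha_i, alpha_j)/(alpha_j, alpha_j); the resulting 7x7 Cartan matrix is
[[2, 0, -1, 0, 0, 0, 0], [0, 2, 0, 0, 0, -1, 0], [-1, 0, 2, 0, 0, 0, -1], [0, 0, 0, 2, 0, -1, 0], [0, 0, 0, 0, 2, -1, -1], [0, -1, 0, -1, -1, 2, 0], [0, 0, -1, 0, -1, 0, 2]].
All simple roots have the same length, so the diagram is simply laced. The associated Dynkin diagram is a chain of 5 nodes with a fork of two nodes at one end (D_7), so the type is D_7 (the algebra so(14)).

D7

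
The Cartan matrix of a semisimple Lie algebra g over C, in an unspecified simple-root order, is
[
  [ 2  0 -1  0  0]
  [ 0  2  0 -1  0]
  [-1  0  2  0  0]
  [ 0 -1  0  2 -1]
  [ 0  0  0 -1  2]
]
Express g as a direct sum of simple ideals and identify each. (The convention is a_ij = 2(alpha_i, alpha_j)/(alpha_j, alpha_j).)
type A_2 ⊕ type A_3

The diagram associated to this matrix has two connected components: the simple roots {alpha_1, alpha_3} form a chain of 2 nodes with single edges (A_2), and {alpha_2, alpha_4, alpha_5} form a chain of 3 nodes with single edges (A_3). A semisimple Lie algebra decomposes uniquely as the direct sum of simple ideals, one per connected component of its Dynkin diagram, so g ≅ A_2 ⊕ A_3 (dimension 8 + 15 = 23).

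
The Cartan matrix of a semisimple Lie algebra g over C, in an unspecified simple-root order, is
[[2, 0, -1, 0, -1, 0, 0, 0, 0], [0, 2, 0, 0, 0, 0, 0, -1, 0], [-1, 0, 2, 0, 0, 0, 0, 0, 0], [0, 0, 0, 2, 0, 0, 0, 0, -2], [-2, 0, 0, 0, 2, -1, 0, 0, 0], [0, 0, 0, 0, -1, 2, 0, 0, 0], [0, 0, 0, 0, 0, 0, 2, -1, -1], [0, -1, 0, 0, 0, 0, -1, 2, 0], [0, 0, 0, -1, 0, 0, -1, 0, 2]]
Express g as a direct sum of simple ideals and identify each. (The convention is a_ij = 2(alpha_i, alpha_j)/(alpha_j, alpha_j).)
The diagram associated to this matrix has two connected components: the simple roots {alpha_2, alpha_4, alpha_7, alpha_8, alpha_9} form a chain of 5 nodes with a double edge at one end; the terminal node there is the unique long simple root (C_5), and {alpha_1, alpha_3, alpha_5, alpha_6} form a chain of 4 nodes with a double edge between the middle two (F_4). A semisimple Lie algebra decomposes uniquely as the direct sum of simple ideals, one per connected component of its Dynkin diagram, so g ≅ C_5 ⊕ F_4 (dimension 55 + 52 = 107).

C_5 ⊕ F_4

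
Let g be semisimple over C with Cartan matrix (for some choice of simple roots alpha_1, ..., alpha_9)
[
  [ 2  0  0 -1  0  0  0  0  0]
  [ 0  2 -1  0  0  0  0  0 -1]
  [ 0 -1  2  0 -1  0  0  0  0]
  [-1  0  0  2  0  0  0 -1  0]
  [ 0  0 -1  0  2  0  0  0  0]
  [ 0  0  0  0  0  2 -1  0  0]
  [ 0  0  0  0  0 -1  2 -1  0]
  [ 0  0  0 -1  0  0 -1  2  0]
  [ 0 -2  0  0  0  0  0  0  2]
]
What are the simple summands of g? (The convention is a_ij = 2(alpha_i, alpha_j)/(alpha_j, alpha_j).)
The diagram associated to this matrix has two connected components: the simple roots {alpha_1, alpha_4, alpha_6, alpha_7, alpha_8} form a chain of 5 nodes with single edges (A_5), and {alpha_2, alpha_3, alpha_5, alpha_9} form a chain of 4 nodes with a double edge at one end; the terminal node there is the unique long simple root (C_4). A semisimple Lie algebra decomposes uniquely as the direct sum of simple ideals, one per connected component of its Dynkin diagram, so g ≅ A_5 ⊕ C_4 (dimension 35 + 36 = 71).

type A_5 ⊕ type C_4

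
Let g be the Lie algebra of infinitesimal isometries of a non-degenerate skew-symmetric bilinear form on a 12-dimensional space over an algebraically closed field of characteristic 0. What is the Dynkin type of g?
This is sp(12), which has dimension 12(12+1)/2 = 78 and rank 12/2 = 6. In the classification of classical Lie algebras, the symplectic algebra sp(2n) has type C_n; here n = 6, so the Dynkin diagram is a chain of 6 nodes with a double edge at one end; the terminal node there is the unique long simple root (C_6). Hence the type is C_6.

C_6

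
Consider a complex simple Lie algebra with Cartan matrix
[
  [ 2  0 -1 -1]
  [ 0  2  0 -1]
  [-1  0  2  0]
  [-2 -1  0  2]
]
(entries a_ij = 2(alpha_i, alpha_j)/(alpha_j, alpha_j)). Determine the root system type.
F_4

The matrix has rank 4 with 2's on the diagonal. Reading the off-diagonal entries as Dynkin edges (a single edge where a_ij = a_ji = -1; a double or triple edge where a_ij * a_ji = 2 or 3), the diagram is a chain of 4 nodes with a double edge between the middle two (F_4). One simple-root ordering that puts it in standard form is (alpha_2, alpha_4, alpha_1, alpha_3). So the algebra is type F_4.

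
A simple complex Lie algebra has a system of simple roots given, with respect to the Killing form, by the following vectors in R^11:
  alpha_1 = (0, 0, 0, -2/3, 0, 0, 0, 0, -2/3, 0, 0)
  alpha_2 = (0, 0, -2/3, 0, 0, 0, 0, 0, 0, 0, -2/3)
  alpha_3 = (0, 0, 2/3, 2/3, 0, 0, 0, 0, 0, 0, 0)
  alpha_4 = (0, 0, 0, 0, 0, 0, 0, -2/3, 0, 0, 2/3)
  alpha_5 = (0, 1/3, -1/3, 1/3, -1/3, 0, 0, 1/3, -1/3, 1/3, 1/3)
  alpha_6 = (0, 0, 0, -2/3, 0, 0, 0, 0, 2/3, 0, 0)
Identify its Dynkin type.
E_6

Compute the Cartan integers a_ij = 2(alpha_i, alpha_j)/(alpha_j, alpha_j); the resulting 6x6 Cartan matrix is
[[2, 0, -1, 0, 0, 0], [0, 2, -1, -1, 0, 0], [-1, -1, 2, 0, 0, -1], [0, -1, 0, 2, 0, 0], [0, 0, 0, 0, 2, -1], [0, 0, -1, 0, -1, 2]].
All simple roots have the same length, so the diagram is simply laced. The associated Dynkin diagram is a chain of 5 nodes with one extra node attached to the third node from one end (E_6), so the type is E_6.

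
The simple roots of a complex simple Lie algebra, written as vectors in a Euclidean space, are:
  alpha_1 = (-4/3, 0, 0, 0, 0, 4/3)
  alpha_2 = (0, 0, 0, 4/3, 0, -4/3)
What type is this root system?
type A_2

Compute the Cartan integers a_ij = 2(alpha_i, alpha_j)/(alpha_j, alpha_j); the resulting 2x2 Cartan matrix is
[[2, -1], [-1, 2]].
All simple roots have the same length, so the diagram is simply laced. The associated Dynkin diagram is a chain of 2 nodes with single edges (A_2), so the type is A_2 (the algebra sl(3)).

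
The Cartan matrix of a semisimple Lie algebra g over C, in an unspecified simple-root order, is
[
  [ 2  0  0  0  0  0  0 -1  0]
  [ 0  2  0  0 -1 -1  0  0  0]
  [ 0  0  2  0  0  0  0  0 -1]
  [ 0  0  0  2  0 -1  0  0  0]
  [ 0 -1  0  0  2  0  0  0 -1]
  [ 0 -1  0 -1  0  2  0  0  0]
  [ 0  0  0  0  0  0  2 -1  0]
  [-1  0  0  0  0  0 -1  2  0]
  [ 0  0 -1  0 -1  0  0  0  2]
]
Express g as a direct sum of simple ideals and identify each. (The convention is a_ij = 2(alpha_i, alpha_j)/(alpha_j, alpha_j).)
A3 + A6

The diagram associated to this matrix has two connected components: the simple roots {alpha_1, alpha_7, alpha_8} form a chain of 3 nodes with single edges (A_3), and {alpha_2, alpha_3, alpha_4, alpha_5, alpha_6, alpha_9} form a chain of 6 nodes with single edges (A_6). A semisimple Lie algebra decomposes uniquely as the direct sum of simple ideals, one per connected component of its Dynkin diagram, so g ≅ A_3 ⊕ A_6 (dimension 15 + 48 = 63).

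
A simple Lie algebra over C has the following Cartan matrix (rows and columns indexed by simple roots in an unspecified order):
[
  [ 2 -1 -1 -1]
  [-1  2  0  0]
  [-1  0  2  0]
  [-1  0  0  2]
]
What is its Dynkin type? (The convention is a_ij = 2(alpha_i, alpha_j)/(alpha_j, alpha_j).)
The matrix has rank 4 with 2's on the diagonal. Reading the off-diagonal entries as Dynkin edges (a single edge where a_ij = a_ji = -1; a double or triple edge where a_ij * a_ji = 2 or 3), the diagram is a chain of 2 nodes with a fork of two nodes at one end (D_4). One simple-root ordering that puts it in standard form is (alpha_4, alpha_1, alpha_3, alpha_2). So the algebra is type D_4, i.e. so(8).

type D_4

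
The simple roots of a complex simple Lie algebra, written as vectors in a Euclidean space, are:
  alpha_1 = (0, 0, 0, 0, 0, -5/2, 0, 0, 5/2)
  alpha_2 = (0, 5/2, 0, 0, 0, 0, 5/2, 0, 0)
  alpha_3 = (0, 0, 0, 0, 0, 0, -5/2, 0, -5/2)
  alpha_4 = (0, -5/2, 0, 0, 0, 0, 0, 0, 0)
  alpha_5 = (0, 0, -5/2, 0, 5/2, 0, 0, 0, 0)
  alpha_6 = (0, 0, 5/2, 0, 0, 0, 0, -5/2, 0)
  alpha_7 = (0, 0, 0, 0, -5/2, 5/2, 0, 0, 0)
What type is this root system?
B_7

Compute the Cartan integers a_ij = 2(alpha_i, alpha_j)/(alpha_j, alpha_j); the resulting 7x7 Cartan matrix is
[[2, 0, -1, 0, 0, 0, -1], [0, 2, -1, -2, 0, 0, 0], [-1, -1, 2, 0, 0, 0, 0], [0, -1, 0, 2, 0, 0, 0], [0, 0, 0, 0, 2, -1, -1], [0, 0, 0, 0, -1, 2, 0], [-1, 0, 0, 0, -1, 0, 2]].
The roots have two lengths (squared-length ratio 2:1); the short ones are alpha_{4}. The associated Dynkin diagram is a chain of 7 nodes with a double edge at one end; the terminal node there is the unique short simple root (B_7), so the type is B_7 (the algebra so(15)).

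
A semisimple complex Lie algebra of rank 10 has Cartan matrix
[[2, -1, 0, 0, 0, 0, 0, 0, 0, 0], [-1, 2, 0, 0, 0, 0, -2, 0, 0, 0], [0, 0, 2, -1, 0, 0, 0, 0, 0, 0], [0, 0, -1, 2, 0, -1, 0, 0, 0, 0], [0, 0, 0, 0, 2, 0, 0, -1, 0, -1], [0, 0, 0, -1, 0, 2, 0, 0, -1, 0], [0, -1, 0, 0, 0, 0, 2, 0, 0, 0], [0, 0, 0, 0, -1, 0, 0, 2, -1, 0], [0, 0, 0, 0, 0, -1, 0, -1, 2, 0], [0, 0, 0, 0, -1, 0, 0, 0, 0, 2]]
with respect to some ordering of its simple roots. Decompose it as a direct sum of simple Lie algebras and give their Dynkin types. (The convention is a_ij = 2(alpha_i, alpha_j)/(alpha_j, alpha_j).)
A7 ⊕ B3

The diagram associated to this matrix has two connected components: the simple roots {alpha_3, alpha_4, alpha_5, alpha_6, alpha_8, alpha_9, alpha_10} form a chain of 7 nodes with single edges (A_7), and {alpha_1, alpha_2, alpha_7} form a chain of 3 nodes with a double edge at one end; the terminal node there is the unique short simple root (B_3). A semisimple Lie algebra decomposes uniquely as the direct sum of simple ideals, one per connected component of its Dynkin diagram, so g ≅ A_7 ⊕ B_3 (dimension 63 + 21 = 84).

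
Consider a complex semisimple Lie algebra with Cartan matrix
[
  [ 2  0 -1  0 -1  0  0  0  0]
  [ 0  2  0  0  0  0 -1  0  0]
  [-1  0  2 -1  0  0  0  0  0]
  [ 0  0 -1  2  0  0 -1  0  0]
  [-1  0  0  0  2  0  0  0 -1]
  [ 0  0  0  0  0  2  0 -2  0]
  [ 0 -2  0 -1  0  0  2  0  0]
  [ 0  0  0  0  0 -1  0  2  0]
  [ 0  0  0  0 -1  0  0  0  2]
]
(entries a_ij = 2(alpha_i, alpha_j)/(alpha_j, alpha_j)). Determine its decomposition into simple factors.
The diagram associated to this matrix has two connected components: the simple roots {alpha_6, alpha_8} form a chain of 2 nodes with a double edge at one end; the terminal node there is the unique short simple root (B_2), and {alpha_1, alpha_2, alpha_3, alpha_4, alpha_5, alpha_7, alpha_9} form a chain of 7 nodes with a double edge at one end; the terminal node there is the unique short simple root (B_7). A semisimple Lie algebra decomposes uniquely as the direct sum of simple ideals, one per connected component of its Dynkin diagram, so g ≅ B_2 ⊕ B_7 (dimension 10 + 105 = 115).

type B_2 ⊕ type B_7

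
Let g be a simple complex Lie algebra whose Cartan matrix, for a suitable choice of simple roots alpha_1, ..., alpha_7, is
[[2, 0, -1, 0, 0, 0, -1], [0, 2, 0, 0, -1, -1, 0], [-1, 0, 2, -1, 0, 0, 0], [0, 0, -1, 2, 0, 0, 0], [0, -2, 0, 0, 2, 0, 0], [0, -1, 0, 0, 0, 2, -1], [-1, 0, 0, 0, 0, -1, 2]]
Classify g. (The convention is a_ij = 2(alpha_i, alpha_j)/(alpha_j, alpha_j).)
C_7

The matrix has rank 7 with 2's on the diagonal. Reading the off-diagonal entries as Dynkin edges (a single edge where a_ij = a_ji = -1; a double or triple edge where a_ij * a_ji = 2 or 3), the diagram is a chain of 7 nodes with a double edge at one end; the terminal node there is the unique long simple root (C_7). One simple-root ordering that puts it in standard form is (alpha_4, alpha_3, alpha_1, alpha_7, alpha_6, alpha_2, alpha_5). So the algebra is type C_7, i.e. sp(14).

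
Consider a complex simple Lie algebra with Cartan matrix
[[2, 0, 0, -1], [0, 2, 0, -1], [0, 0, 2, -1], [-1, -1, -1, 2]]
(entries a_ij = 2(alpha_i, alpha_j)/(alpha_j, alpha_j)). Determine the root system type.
D_4

The matrix has rank 4 with 2's on the diagonal. Reading the off-diagonal entries as Dynkin edges (a single edge where a_ij = a_ji = -1; a double or triple edge where a_ij * a_ji = 2 or 3), the diagram is a chain of 2 nodes with a fork of two nodes at one end (D_4). One simple-root ordering that puts it in standard form is (alpha_3, alpha_4, alpha_2, alpha_1). So the algebra is type D_4, i.e. so(8).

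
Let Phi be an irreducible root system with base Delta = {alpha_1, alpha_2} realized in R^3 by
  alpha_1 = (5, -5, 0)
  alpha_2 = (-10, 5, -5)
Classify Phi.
G_2

Compute the Cartan integers a_ij = 2(alpha_i, alpha_j)/(alpha_j, alpha_j); the resulting 2x2 Cartan matrix is
[[2, -1], [-3, 2]].
The roots have two lengths (squared-length ratio 3:1); the short ones are alpha_{1}. The associated Dynkin diagram is two nodes joined by a triple edge (G_2), so the type is G_2.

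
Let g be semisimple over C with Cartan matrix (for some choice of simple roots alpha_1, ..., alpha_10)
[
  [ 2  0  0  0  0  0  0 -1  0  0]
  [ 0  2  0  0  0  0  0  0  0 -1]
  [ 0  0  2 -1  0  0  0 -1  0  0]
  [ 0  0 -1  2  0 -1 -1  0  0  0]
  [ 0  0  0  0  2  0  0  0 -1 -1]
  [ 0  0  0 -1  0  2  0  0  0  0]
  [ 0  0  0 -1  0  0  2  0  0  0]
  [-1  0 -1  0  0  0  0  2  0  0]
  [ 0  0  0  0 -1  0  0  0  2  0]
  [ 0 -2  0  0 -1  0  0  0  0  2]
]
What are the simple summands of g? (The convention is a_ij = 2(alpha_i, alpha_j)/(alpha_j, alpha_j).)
The diagram associated to this matrix has two connected components: the simple roots {alpha_2, alpha_5, alpha_9, alpha_10} form a chain of 4 nodes with a double edge at one end; the terminal node there is the unique short simple root (B_4), and {alpha_1, alpha_3, alpha_4, alpha_6, alpha_7, alpha_8} form a chain of 4 nodes with a fork of two nodes at one end (D_6). A semisimple Lie algebra decomposes uniquely as the direct sum of simple ideals, one per connected component of its Dynkin diagram, so g ≅ B_4 ⊕ D_6 (dimension 36 + 66 = 102).

type B_4 + type D_6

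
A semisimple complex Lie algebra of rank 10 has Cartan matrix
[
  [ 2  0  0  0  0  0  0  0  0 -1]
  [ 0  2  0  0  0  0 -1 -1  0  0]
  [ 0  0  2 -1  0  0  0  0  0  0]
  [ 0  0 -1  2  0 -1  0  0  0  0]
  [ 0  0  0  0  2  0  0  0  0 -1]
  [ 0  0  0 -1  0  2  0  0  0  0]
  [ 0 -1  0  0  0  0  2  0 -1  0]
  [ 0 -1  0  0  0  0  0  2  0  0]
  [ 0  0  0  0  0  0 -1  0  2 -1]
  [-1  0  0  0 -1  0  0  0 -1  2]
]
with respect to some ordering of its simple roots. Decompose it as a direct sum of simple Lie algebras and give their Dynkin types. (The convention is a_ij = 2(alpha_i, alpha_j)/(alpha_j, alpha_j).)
The diagram associated to this matrix has two connected components: the simple roots {alpha_3, alpha_4, alpha_6} form a chain of 3 nodes with single edges (A_3), and {alpha_1, alpha_2, alpha_5, alpha_7, alpha_8, alpha_9, alpha_10} form a chain of 5 nodes with a fork of two nodes at one end (D_7). A semisimple Lie algebra decomposes uniquely as the direct sum of simple ideals, one per connected component of its Dynkin diagram, so g ≅ A_3 ⊕ D_7 (dimension 15 + 91 = 106).

A_3 + D_7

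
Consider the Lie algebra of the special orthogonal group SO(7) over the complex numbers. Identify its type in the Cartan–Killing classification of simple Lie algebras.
This is so(7) with 7 odd, which has dimension 7(7-1)/2 = 21 and rank (7-1)/2 = 3. In the classification of classical Lie algebras, the orthogonal algebra so(2n+1) in an odd number of variables has type B_n; here n = 3, so the Dynkin diagram is a chain of 3 nodes with a double edge at one end; the terminal node there is the unique short simple root (B_3). Hence the type is B_3.

B_3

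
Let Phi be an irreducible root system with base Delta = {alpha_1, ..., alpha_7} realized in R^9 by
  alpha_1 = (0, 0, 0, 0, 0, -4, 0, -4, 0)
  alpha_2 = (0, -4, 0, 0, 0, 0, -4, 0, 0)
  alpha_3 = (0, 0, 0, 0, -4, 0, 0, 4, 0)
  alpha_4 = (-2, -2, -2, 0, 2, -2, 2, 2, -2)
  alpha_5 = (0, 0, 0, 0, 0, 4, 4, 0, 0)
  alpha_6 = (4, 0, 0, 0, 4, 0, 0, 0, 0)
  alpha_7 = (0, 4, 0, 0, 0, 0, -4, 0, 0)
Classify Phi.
E7

Compute the Cartan integers a_ij = 2(alpha_i, alpha_j)/(alpha_j, alpha_j); the resulting 7x7 Cartan matrix is
[[2, 0, -1, 0, -1, 0, 0], [0, 2, 0, 0, -1, 0, 0], [-1, 0, 2, 0, 0, -1, 0], [0, 0, 0, 2, 0, 0, -1], [-1, -1, 0, 0, 2, 0, -1], [0, 0, -1, 0, 0, 2, 0], [0, 0, 0, -1, -1, 0, 2]].
All simple roots have the same length, so the diagram is simply laced. The associated Dynkin diagram is a chain of 6 nodes with one extra node attached to the third node from one end (E_7), so the type is E_7.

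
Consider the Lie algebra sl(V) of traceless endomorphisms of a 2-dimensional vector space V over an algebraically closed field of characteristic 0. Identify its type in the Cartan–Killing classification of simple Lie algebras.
type A_1

This is sl(2), which has dimension 2^2 - 1 = 3 and rank 2 - 1 = 1 (a Cartan subalgebra is the diagonal traceless matrices). In the classification of classical Lie algebras, the special linear algebra sl(n+1) has type A_n; here n = 1, so the Dynkin diagram is a chain of 1 nodes with single edges (A_1). Hence the type is A_1.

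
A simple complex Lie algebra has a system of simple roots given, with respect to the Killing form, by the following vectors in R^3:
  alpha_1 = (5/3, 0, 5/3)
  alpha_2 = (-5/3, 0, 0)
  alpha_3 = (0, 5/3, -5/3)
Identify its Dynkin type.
Compute the Cartan integers a_ij = 2(alpha_i, alpha_j)/(alpha_j, alpha_j); the resulting 3x3 Cartan matrix is
[[2, -2, -1], [-1, 2, 0], [-1, 0, 2]].
The roots have two lengths (squared-length ratio 2:1); the short ones are alpha_{2}. The associated Dynkin diagram is a chain of 3 nodes with a double edge at one end; the terminal node there is the unique short simple root (B_3), so the type is B_3 (the algebra so(7)).

B_3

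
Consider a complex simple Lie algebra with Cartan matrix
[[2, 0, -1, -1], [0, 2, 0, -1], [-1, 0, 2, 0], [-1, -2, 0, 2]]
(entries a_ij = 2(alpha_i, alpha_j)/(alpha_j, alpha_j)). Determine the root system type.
The matrix has rank 4 with 2's on the diagonal. Reading the off-diagonal entries as Dynkin edges (a single edge where a_ij = a_ji = -1; a double or triple edge where a_ij * a_ji = 2 or 3), the diagram is a chain of 4 nodes with a double edge at one end; the terminal node there is the unique short simple root (B_4). One simple-root ordering that puts it in standard form is (alpha_3, alpha_1, alpha_4, alpha_2). So the algebra is type B_4, i.e. so(9).

B_4 (so(9))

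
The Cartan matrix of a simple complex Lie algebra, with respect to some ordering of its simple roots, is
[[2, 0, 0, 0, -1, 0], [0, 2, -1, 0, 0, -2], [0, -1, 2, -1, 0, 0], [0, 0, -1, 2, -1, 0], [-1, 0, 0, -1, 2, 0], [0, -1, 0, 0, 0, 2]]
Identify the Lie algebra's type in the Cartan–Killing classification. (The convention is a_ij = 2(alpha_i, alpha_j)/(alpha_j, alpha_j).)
The matrix has rank 6 with 2's on the diagonal. Reading the off-diagonal entries as Dynkin edges (a single edge where a_ij = a_ji = -1; a double or triple edge where a_ij * a_ji = 2 or 3), the diagram is a chain of 6 nodes with a double edge at one end; the terminal node there is the unique short simple root (B_6). One simple-root ordering that puts it in standard form is (alpha_1, alpha_5, alpha_4, alpha_3, alpha_2, alpha_6). So the algebra is type B_6, i.e. so(13).

B6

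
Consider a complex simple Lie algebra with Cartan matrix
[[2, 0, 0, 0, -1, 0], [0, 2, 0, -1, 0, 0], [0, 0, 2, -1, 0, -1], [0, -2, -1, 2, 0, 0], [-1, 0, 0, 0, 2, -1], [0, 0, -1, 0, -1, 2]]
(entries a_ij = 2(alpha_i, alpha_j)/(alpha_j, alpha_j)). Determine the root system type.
B_6 (so(13))

The matrix has rank 6 with 2's on the diagonal. Reading the off-diagonal entries as Dynkin edges (a single edge where a_ij = a_ji = -1; a double or triple edge where a_ij * a_ji = 2 or 3), the diagram is a chain of 6 nodes with a double edge at one end; the terminal node there is the unique short simple root (B_6). One simple-root ordering that puts it in standard form is (alpha_1, alpha_5, alpha_6, alpha_3, alpha_4, alpha_2). So the algebra is type B_6, i.e. so(13).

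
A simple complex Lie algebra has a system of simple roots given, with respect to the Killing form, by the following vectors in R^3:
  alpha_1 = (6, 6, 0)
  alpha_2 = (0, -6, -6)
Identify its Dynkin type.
type A_2

Compute the Cartan integers a_ij = 2(alpha_i, alpha_j)/(alpha_j, alpha_j); the resulting 2x2 Cartan matrix is
[[2, -1], [-1, 2]].
All simple roots have the same length, so the diagram is simply laced. The associated Dynkin diagram is a chain of 2 nodes with single edges (A_2), so the type is A_2 (the algebra sl(3)).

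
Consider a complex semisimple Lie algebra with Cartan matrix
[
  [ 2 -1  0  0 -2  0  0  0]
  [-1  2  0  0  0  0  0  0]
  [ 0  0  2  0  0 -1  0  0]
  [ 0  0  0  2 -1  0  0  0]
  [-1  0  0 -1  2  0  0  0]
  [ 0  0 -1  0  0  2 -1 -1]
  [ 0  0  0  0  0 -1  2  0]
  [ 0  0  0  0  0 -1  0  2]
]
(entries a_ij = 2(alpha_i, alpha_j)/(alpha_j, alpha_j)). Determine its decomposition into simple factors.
type D_4 ⊕ type F_4

The diagram associated to this matrix has two connected components: the simple roots {alpha_3, alpha_6, alpha_7, alpha_8} form a chain of 2 nodes with a fork of two nodes at one end (D_4), and {alpha_1, alpha_2, alpha_4, alpha_5} form a chain of 4 nodes with a double edge between the middle two (F_4). A semisimple Lie algebra decomposes uniquely as the direct sum of simple ideals, one per connected component of its Dynkin diagram, so g ≅ D_4 ⊕ F_4 (dimension 28 + 52 = 80).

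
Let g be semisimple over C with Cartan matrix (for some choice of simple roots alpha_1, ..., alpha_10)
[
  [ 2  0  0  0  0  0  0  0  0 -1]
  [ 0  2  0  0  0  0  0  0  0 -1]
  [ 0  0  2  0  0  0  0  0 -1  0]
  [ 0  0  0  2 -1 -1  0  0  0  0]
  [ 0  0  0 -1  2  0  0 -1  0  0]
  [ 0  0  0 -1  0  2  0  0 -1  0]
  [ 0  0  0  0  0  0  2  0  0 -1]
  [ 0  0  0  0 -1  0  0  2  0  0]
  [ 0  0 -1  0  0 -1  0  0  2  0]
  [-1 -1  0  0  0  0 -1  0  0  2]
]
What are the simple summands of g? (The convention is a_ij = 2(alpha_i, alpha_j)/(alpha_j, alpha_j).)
The diagram associated to this matrix has two connected components: the simple roots {alpha_3, alpha_4, alpha_5, alpha_6, alpha_8, alpha_9} form a chain of 6 nodes with single edges (A_6), and {alpha_1, alpha_2, alpha_7, alpha_10} form a chain of 2 nodes with a fork of two nodes at one end (D_4). A semisimple Lie algebra decomposes uniquely as the direct sum of simple ideals, one per connected component of its Dynkin diagram, so g ≅ A_6 ⊕ D_4 (dimension 48 + 28 = 76).

A_6 (sl(7)) + D_4 (so(8))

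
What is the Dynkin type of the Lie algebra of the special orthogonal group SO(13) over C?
B6

This is so(13) with 13 odd, which has dimension 13(13-1)/2 = 78 and rank (13-1)/2 = 6. In the classification of classical Lie algebras, the orthogonal algebra so(2n+1) in an odd number of variables has type B_n; here n = 6, so the Dynkin diagram is a chain of 6 nodes with a double edge at one end; the terminal node there is the unique short simple root (B_6). Hence the type is B_6.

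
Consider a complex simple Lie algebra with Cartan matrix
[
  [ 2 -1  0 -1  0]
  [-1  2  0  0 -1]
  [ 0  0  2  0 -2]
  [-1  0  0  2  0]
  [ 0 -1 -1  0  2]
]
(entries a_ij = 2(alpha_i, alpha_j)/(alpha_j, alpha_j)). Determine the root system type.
type C_5

The matrix has rank 5 with 2's on the diagonal. Reading the off-diagonal entries as Dynkin edges (a single edge where a_ij = a_ji = -1; a double or triple edge where a_ij * a_ji = 2 or 3), the diagram is a chain of 5 nodes with a double edge at one end; the terminal node there is the unique long simple root (C_5). One simple-root ordering that puts it in standard form is (alpha_4, alpha_1, alpha_2, alpha_5, alpha_3). So the algebra is type C_5, i.e. sp(10).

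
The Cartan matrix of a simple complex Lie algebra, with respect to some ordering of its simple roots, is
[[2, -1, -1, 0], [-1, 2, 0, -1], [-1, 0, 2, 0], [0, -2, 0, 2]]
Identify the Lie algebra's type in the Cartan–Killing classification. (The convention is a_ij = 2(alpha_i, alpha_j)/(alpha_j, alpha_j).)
C_4 (sp(8))

The matrix has rank 4 with 2's on the diagonal. Reading the off-diagonal entries as Dynkin edges (a single edge where a_ij = a_ji = -1; a double or triple edge where a_ij * a_ji = 2 or 3), the diagram is a chain of 4 nodes with a double edge at one end; the terminal node there is the unique long simple root (C_4). One simple-root ordering that puts it in standard form is (alpha_3, alpha_1, alpha_2, alpha_4). So the algebra is type C_4, i.e. sp(8).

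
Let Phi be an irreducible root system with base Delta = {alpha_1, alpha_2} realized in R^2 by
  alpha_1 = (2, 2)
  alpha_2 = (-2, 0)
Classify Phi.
B_2 (so(5))

Compute the Cartan integers a_ij = 2(alpha_i, alpha_j)/(alpha_j, alpha_j); the resulting 2x2 Cartan matrix is
[[2, -2], [-1, 2]].
The roots have two lengths (squared-length ratio 2:1); the short ones are alpha_{2}. The associated Dynkin diagram is a chain of 2 nodes with a double edge at one end; the terminal node there is the unique short simple root (B_2), so the type is B_2 (the algebra so(5)).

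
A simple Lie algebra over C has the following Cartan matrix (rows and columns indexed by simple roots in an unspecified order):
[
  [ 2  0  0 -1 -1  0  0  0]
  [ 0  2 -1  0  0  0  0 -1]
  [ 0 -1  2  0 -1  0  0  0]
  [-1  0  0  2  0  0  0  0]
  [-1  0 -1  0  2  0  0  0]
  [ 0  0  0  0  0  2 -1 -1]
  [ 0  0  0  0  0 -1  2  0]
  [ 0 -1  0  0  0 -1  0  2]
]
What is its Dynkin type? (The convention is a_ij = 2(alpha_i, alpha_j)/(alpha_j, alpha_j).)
The matrix has rank 8 with 2's on the diagonal. Reading the off-diagonal entries as Dynkin edges (a single edge where a_ij = a_ji = -1; a double or triple edge where a_ij * a_ji = 2 or 3), the diagram is a chain of 8 nodes with single edges (A_8). One simple-root ordering that puts it in standard form is (alpha_7, alpha_6, alpha_8, alpha_2, alpha_3, alpha_5, alpha_1, alpha_4). So the algebra is type A_8, i.e. sl(9).

A8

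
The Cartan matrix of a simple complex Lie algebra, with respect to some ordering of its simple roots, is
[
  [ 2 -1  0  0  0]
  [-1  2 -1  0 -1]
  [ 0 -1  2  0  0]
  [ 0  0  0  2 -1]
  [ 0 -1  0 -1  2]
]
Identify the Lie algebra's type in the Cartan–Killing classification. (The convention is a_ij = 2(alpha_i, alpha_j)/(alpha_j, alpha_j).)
The matrix has rank 5 with 2's on the diagonal. Reading the off-diagonal entries as Dynkin edges (a single edge where a_ij = a_ji = -1; a double or triple edge where a_ij * a_ji = 2 or 3), the diagram is a chain of 3 nodes with a fork of two nodes at one end (D_5). One simple-root ordering that puts it in standard form is (alpha_4, alpha_5, alpha_2, alpha_3, alpha_1). So the algebra is type D_5, i.e. so(10).

D5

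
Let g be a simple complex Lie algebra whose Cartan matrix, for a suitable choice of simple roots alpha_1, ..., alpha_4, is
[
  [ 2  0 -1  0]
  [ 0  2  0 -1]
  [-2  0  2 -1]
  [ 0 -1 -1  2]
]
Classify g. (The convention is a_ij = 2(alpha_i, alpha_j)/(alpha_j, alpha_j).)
The matrix has rank 4 with 2's on the diagonal. Reading the off-diagonal entries as Dynkin edges (a single edge where a_ij = a_ji = -1; a double or triple edge where a_ij * a_ji = 2 or 3), the diagram is a chain of 4 nodes with a double edge at one end; the terminal node there is the unique short simple root (B_4). One simple-root ordering that puts it in standard form is (alpha_2, alpha_4, alpha_3, alpha_1). So the algebra is type B_4, i.e. so(9).

B4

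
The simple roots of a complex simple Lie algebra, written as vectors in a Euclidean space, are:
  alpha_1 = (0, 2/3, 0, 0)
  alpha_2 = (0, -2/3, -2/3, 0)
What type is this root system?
Compute the Cartan integers a_ij = 2(alpha_i, alpha_j)/(alpha_j, alpha_j); the resulting 2x2 Cartan matrix is
[[2, -1], [-2, 2]].
The roots have two lengths (squared-length ratio 2:1); the short ones are alpha_{1}. The associated Dynkin diagram is a chain of 2 nodes with a double edge at one end; the terminal node there is the unique short simple root (B_2), so the type is B_2 (the algebra so(5)).

B_2 (so(5))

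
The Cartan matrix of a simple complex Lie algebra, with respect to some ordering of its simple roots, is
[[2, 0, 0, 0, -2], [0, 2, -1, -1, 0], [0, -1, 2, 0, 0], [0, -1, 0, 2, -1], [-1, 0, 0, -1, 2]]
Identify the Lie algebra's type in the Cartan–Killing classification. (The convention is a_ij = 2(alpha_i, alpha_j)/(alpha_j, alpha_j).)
C_5 (sp(10))

The matrix has rank 5 with 2's on the diagonal. Reading the off-diagonal entries as Dynkin edges (a single edge where a_ij = a_ji = -1; a double or triple edge where a_ij * a_ji = 2 or 3), the diagram is a chain of 5 nodes with a double edge at one end; the terminal node there is the unique long simple root (C_5). One simple-root ordering that puts it in standard form is (alpha_3, alpha_2, alpha_4, alpha_5, alpha_1). So the algebra is type C_5, i.e. sp(10).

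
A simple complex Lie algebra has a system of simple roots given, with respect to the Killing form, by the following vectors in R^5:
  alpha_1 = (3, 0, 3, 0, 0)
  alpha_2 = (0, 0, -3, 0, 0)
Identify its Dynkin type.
Compute the Cartan integers a_ij = 2(alpha_i, alpha_j)/(alpha_j, alpha_j); the resulting 2x2 Cartan matrix is
[[2, -2], [-1, 2]].
The roots have two lengths (squared-length ratio 2:1); the short ones are alpha_{2}. The associated Dynkin diagram is a chain of 2 nodes with a double edge at one end; the terminal node there is the unique short simple root (B_2), so the type is B_2 (the algebra so(5)).

B_2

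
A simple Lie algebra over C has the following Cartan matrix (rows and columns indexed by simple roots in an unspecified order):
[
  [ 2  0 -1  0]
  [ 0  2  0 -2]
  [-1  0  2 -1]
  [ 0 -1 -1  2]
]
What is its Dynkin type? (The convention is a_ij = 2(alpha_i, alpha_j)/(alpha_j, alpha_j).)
The matrix has rank 4 with 2's on the diagonal. Reading the off-diagonal entries as Dynkin edges (a single edge where a_ij = a_ji = -1; a double or triple edge where a_ij * a_ji = 2 or 3), the diagram is a chain of 4 nodes with a double edge at one end; the terminal node there is the unique long simple root (C_4). One simple-root ordering that puts it in standard form is (alpha_1, alpha_3, alpha_4, alpha_2). So the algebra is type C_4, i.e. sp(8).

C4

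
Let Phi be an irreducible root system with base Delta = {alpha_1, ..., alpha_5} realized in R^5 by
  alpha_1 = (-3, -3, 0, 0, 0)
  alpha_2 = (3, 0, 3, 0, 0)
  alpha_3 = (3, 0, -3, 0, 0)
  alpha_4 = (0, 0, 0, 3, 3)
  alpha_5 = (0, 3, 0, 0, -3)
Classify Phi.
D_5

Compute the Cartan integers a_ij = 2(alpha_i, alpha_j)/(alpha_j, alpha_j); the resulting 5x5 Cartan matrix is
[[2, -1, -1, 0, -1], [-1, 2, 0, 0, 0], [-1, 0, 2, 0, 0], [0, 0, 0, 2, -1], [-1, 0, 0, -1, 2]].
All simple roots have the same length, so the diagram is simply laced. The associated Dynkin diagram is a chain of 3 nodes with a fork of two nodes at one end (D_5), so the type is D_5 (the algebra so(10)).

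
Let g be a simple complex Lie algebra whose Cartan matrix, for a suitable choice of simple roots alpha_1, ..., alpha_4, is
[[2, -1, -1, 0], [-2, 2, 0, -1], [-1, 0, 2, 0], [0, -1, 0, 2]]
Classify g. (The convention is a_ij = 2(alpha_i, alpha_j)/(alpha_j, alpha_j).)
F_4

The matrix has rank 4 with 2's on the diagonal. Reading the off-diagonal entries as Dynkin edges (a single edge where a_ij = a_ji = -1; a double or triple edge where a_ij * a_ji = 2 or 3), the diagram is a chain of 4 nodes with a double edge between the middle two (F_4). One simple-root ordering that puts it in standard form is (alpha_4, alpha_2, alpha_1, alpha_3). So the algebra is type F_4.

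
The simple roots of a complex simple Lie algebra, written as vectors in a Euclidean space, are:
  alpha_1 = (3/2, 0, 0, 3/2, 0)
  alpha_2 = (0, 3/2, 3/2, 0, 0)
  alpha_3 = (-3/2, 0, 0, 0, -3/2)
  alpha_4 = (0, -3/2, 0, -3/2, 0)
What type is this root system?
type A_4

Compute the Cartan integers a_ij = 2(alpha_i, alpha_j)/(alpha_j, alpha_j); the resulting 4x4 Cartan matrix is
[[2, 0, -1, -1], [0, 2, 0, -1], [-1, 0, 2, 0], [-1, -1, 0, 2]].
All simple roots have the same length, so the diagram is simply laced. The associated Dynkin diagram is a chain of 4 nodes with single edges (A_4), so the type is A_4 (the algebra sl(5)).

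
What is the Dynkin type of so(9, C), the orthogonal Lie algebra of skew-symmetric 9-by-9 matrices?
type B_4

This is so(9) with 9 odd, which has dimension 9(9-1)/2 = 36 and rank (9-1)/2 = 4. In the classification of classical Lie algebras, the orthogonal algebra so(2n+1) in an odd number of variables has type B_n; here n = 4, so the Dynkin diagram is a chain of 4 nodes with a double edge at one end; the terminal node there is the unique short simple root (B_4). Hence the type is B_4.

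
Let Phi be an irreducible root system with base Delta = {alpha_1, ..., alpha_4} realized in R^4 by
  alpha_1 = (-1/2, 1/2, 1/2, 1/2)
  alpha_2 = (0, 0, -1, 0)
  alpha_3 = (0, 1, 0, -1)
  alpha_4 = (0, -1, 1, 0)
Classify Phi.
Compute the Cartan integers a_ij = 2(alpha_i, alpha_j)/(alpha_j, alpha_j); the resulting 4x4 Cartan matrix is
[[2, -1, 0, 0], [-1, 2, 0, -1], [0, 0, 2, -1], [0, -2, -1, 2]].
The roots have two lengths (squared-length ratio 2:1); the short ones are alpha_{1,2}. The associated Dynkin diagram is a chain of 4 nodes with a double edge between the middle two (F_4), so the type is F_4.

F_4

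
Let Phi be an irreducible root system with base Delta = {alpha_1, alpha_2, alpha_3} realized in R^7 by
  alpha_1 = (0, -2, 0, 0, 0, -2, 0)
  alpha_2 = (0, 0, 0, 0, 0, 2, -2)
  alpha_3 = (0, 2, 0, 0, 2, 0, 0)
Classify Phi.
Compute the Cartan integers a_ij = 2(alpha_i, alpha_j)/(alpha_j, alpha_j); the resulting 3x3 Cartan matrix is
[[2, -1, -1], [-1, 2, 0], [-1, 0, 2]].
All simple roots have the same length, so the diagram is simply laced. The associated Dynkin diagram is a chain of 3 nodes with single edges (A_3), so the type is A_3 (the algebra sl(4)).

A_3 (sl(4))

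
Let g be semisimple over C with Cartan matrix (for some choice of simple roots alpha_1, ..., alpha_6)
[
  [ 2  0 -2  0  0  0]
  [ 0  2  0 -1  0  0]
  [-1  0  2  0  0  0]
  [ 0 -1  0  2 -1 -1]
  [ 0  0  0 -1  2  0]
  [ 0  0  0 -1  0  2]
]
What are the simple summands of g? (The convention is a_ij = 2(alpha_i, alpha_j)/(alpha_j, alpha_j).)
The diagram associated to this matrix has two connected components: the simple roots {alpha_1, alpha_3} form a chain of 2 nodes with a double edge at one end; the terminal node there is the unique short simple root (B_2), and {alpha_2, alpha_4, alpha_5, alpha_6} form a chain of 2 nodes with a fork of two nodes at one end (D_4). A semisimple Lie algebra decomposes uniquely as the direct sum of simple ideals, one per connected component of its Dynkin diagram, so g ≅ B_2 ⊕ D_4 (dimension 10 + 28 = 38).

B_2 (so(5)) + D_4 (so(8))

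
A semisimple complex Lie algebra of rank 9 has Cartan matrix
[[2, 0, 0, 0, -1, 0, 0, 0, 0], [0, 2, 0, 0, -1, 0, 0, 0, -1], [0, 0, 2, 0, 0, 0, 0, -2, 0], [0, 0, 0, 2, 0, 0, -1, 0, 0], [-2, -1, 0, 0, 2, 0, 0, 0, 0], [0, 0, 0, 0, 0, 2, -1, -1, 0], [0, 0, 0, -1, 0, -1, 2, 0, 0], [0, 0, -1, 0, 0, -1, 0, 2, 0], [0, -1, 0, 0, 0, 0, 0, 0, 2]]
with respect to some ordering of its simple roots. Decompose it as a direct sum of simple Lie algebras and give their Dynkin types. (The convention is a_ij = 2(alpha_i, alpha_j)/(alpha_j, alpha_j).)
B_4 (so(9)) + C_5 (sp(10))

The diagram associated to this matrix has two connected components: the simple roots {alpha_1, alpha_2, alpha_5, alpha_9} form a chain of 4 nodes with a double edge at one end; the terminal node there is the unique short simple root (B_4), and {alpha_3, alpha_4, alpha_6, alpha_7, alpha_8} form a chain of 5 nodes with a double edge at one end; the terminal node there is the unique long simple root (C_5). A semisimple Lie algebra decomposes uniquely as the direct sum of simple ideals, one per connected component of its Dynkin diagram, so g ≅ B_4 ⊕ C_5 (dimension 36 + 55 = 91).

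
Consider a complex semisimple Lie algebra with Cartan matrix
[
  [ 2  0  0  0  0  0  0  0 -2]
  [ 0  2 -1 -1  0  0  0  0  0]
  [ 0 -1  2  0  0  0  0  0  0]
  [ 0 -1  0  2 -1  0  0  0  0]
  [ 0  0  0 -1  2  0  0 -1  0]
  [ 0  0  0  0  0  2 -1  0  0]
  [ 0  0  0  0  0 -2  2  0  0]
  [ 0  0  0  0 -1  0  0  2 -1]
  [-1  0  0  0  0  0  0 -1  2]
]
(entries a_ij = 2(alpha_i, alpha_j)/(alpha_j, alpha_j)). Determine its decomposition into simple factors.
The diagram associated to this matrix has two connected components: the simple roots {alpha_6, alpha_7} form a chain of 2 nodes with a double edge at one end; the terminal node there is the unique short simple root (B_2), and {alpha_1, alpha_2, alpha_3, alpha_4, alpha_5, alpha_8, alpha_9} form a chain of 7 nodes with a double edge at one end; the terminal node there is the unique long simple root (C_7). A semisimple Lie algebra decomposes uniquely as the direct sum of simple ideals, one per connected component of its Dynkin diagram, so g ≅ B_2 ⊕ C_7 (dimension 10 + 105 = 115).

type B_2 ⊕ type C_7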